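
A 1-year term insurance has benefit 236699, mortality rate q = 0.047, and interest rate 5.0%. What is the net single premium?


NSP = benefit * q * v
v = 1/(1+i) = 0.952381
NSP = 236699 * 0.047 * 0.952381
= 10595.0981


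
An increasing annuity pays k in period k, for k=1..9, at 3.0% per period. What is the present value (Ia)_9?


(Ia)_n = sum_{k=1}^{n} k * v^k, v = 1/(1+i)
v = 0.970874
Sum computed term by term:
(Ia)_9 = 37.3981


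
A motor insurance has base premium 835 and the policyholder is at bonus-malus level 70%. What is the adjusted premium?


adjusted = base * BM_level / 100
= 835 * 70 / 100
= 835 * 0.7
= 584.5


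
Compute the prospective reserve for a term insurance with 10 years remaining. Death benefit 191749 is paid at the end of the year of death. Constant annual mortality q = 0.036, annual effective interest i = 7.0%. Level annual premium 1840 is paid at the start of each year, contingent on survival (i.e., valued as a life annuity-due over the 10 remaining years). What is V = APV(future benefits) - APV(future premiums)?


v = 1/(1+i) = 0.934579
APV(future benefits) per unit = sum_{k=0}^{9} k_p_x * q * v^(k+1) = 0.219968
APV(future benefits) = 191749 * 0.219968 = 42178.6626
Life annuity-due factor ä_{x:10} = sum_{k=0}^{9} k_p_x * v^k = 6.537941
APV(future premiums) = 1840 * 6.537941 = 12029.8108
V = 42178.6626 - 12029.8108
= 30148.8518


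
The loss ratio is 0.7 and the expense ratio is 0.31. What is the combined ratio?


Combined ratio = loss ratio + expense ratio
= 0.7 + 0.31
= 1.01


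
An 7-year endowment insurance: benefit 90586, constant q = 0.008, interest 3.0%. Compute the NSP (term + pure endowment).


Term component = 4412.2681
Pure endowment = 7_p_x * v^7 * benefit = 0.945326 * 0.813092 * 90586 = 69627.7266
NSP = 74039.9947


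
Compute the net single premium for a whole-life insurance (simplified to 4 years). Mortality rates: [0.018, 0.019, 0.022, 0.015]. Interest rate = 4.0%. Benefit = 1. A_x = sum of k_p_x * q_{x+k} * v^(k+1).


v = 0.961538
Year 0: k_p_x=1.0, q=0.018, term=0.017308
Year 1: k_p_x=0.982, q=0.019, term=0.01725
Year 2: k_p_x=0.963342, q=0.022, term=0.018841
Year 3: k_p_x=0.942148, q=0.015, term=0.01208
A_x = 0.0655


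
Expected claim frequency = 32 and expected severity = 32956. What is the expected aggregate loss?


E[S] = E[N] * E[X]
= 32 * 32956
= 1.0546e+06


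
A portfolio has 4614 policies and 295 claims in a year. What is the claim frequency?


frequency = claims / policies
= 295 / 4614
= 0.0639


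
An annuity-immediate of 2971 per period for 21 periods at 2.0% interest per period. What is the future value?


FV = PMT * ((1+i)^n - 1) / i
= 2971 * ((1.02)^21 - 1) / 0.02
= 2971 * (1.515666 - 1) / 0.02
= 76602.2354


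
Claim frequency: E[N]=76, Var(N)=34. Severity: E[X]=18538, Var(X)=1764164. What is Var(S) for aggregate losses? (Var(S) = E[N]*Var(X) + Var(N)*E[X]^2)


Var(S) = E[N]*Var(X) + Var(N)*E[X]^2
= 76*1764164 + 34*18538^2
= 134076464 + 11684353096
= 1.1818e+10


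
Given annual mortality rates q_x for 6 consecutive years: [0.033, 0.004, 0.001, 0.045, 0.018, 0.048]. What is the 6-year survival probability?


p_k = 1 - q_k for each year
Survival = product of (1 - q_k)
= 0.967 * 0.996 * 0.999 * 0.955 * 0.982 * 0.952
= 0.859


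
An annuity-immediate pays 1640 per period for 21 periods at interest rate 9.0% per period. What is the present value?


PV = PMT * (1 - (1+i)^(-n)) / i
= 1640 * (1 - (1+0.09)^(-21)) / 0.09
= 1640 * (1 - 0.163698) / 0.09
= 1640 * 9.292244
= 15239.2797


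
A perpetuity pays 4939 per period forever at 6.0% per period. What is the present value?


PV = PMT / i
= 4939 / 0.06
= 82316.6667


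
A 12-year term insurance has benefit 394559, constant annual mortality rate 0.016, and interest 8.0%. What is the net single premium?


NSP = benefit * sum_{k=0}^{n-1} k_p_x * q * v^(k+1)
With constant q=0.016, v=0.925926
Sum = 0.112128
NSP = 394559 * 0.112128
= 44241.0943


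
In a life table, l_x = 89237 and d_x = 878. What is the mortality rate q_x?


q_x = d_x / l_x
= 878 / 89237
= 0.0098


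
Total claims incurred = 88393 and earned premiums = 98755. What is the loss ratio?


Loss ratio = claims / premiums
= 88393 / 98755
= 0.8951


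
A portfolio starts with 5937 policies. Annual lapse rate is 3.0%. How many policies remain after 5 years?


remaining = initial * (1 - lapse)^years
= 5937 * (1 - 0.03)^5
= 5937 * 0.858734
= 5098.3039


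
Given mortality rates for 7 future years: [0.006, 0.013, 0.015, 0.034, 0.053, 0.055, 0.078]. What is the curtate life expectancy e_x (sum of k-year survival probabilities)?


e_x = sum_{k=1}^{n} k_p_x
k_p_x values:
  1_p_x = 0.994
  2_p_x = 0.981078
  3_p_x = 0.966362
  4_p_x = 0.933506
  5_p_x = 0.88403
  6_p_x = 0.835408
  7_p_x = 0.770246
e_x = 6.3646


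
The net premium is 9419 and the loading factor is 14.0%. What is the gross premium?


Gross = net * (1 + loading)
= 9419 * (1 + 0.14)
= 9419 * 1.14
= 10737.66


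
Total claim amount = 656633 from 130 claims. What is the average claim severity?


severity = total / number
= 656633 / 130
= 5051.0231


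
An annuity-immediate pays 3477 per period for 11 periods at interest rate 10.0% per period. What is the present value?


PV = PMT * (1 - (1+i)^(-n)) / i
= 3477 * (1 - (1+0.1)^(-11)) / 0.1
= 3477 * (1 - 0.350494) / 0.1
= 3477 * 6.495061
= 22583.3271


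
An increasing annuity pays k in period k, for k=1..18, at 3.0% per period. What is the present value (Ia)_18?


(Ia)_n = sum_{k=1}^{n} k * v^k, v = 1/(1+i)
v = 0.970874
Sum computed term by term:
(Ia)_18 = 119.7672


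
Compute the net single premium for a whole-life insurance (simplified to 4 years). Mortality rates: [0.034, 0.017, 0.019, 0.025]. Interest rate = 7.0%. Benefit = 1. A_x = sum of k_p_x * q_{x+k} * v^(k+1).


v = 0.934579
Year 0: k_p_x=1.0, q=0.034, term=0.031776
Year 1: k_p_x=0.966, q=0.017, term=0.014344
Year 2: k_p_x=0.949578, q=0.019, term=0.014728
Year 3: k_p_x=0.931536, q=0.025, term=0.017767
A_x = 0.0786


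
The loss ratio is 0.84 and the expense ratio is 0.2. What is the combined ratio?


Combined ratio = loss ratio + expense ratio
= 0.84 + 0.2
= 1.04


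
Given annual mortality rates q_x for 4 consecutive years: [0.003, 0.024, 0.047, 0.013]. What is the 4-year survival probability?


p_k = 1 - q_k for each year
Survival = product of (1 - q_k)
= 0.997 * 0.976 * 0.953 * 0.987
= 0.9153


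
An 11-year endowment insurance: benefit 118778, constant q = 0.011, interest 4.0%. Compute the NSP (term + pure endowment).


Term component = 10883.7554
Pure endowment = 11_p_x * v^11 * benefit = 0.88544 * 0.649581 * 118778 = 68316.9523
NSP = 79200.7077


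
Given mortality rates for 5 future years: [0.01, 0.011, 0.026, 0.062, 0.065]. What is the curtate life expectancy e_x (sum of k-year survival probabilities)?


e_x = sum_{k=1}^{n} k_p_x
k_p_x values:
  1_p_x = 0.99
  2_p_x = 0.97911
  3_p_x = 0.953653
  4_p_x = 0.894527
  5_p_x = 0.836382
e_x = 4.6537


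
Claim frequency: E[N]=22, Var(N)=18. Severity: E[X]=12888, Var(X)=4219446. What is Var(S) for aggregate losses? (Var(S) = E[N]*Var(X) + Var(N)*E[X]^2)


Var(S) = E[N]*Var(X) + Var(N)*E[X]^2
= 22*4219446 + 18*12888^2
= 92827812 + 2989809792
= 3.0826e+09


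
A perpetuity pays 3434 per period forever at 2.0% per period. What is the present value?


PV = PMT / i
= 3434 / 0.02
= 171700.0


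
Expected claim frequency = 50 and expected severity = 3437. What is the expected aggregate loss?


E[S] = E[N] * E[X]
= 50 * 3437
= 171850


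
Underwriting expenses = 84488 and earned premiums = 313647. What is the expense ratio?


Expense ratio = expenses / premiums
= 84488 / 313647
= 0.2694


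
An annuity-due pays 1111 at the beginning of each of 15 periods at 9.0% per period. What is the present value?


PV_due = PMT * (1-(1+i)^(-n))/i * (1+i)
PV_immediate = 8955.4248
PV_due = 8955.4248 * 1.09
= 9761.4131


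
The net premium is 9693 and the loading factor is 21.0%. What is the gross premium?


Gross = net * (1 + loading)
= 9693 * (1 + 0.21)
= 9693 * 1.21
= 11728.53


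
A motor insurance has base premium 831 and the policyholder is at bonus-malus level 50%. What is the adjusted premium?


adjusted = base * BM_level / 100
= 831 * 50 / 100
= 831 * 0.5
= 415.5


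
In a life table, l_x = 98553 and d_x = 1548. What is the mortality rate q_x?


q_x = d_x / l_x
= 1548 / 98553
= 0.0157


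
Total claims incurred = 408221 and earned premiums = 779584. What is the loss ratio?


Loss ratio = claims / premiums
= 408221 / 779584
= 0.5236


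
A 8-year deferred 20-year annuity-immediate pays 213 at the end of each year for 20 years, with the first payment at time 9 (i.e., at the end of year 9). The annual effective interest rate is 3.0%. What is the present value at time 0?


PV at time 8 of the 20-year annuity-immediate:
a_n = 213 * (1-(1+0.03)^(-20))/0.03 = 3168.9021
Discount back 8 years to time 0:
PV = 3168.9021 * (1+0.03)^(-8)
= 3168.9021 * 0.789409
= 2501.5606


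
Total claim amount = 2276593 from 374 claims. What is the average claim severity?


severity = total / number
= 2276593 / 374
= 6087.1471


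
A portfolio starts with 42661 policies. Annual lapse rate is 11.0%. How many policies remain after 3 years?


remaining = initial * (1 - lapse)^years
= 42661 * (1 - 0.11)^3
= 42661 * 0.704969
= 30074.6825


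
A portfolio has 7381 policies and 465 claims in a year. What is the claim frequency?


frequency = claims / policies
= 465 / 7381
= 0.063


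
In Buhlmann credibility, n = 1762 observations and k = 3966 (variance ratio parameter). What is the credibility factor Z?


Z = n / (n + k)
= 1762 / (1762 + 3966)
= 1762 / 5728
= 0.3076


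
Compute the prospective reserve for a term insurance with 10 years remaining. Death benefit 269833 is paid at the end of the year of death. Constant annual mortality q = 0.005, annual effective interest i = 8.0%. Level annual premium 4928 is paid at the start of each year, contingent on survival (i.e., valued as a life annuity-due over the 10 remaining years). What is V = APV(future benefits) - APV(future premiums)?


v = 1/(1+i) = 0.925926
APV(future benefits) per unit = sum_{k=0}^{9} k_p_x * q * v^(k+1) = 0.032909
APV(future benefits) = 269833 * 0.032909 = 8879.918
Life annuity-due factor ä_{x:10} = sum_{k=0}^{9} k_p_x * v^k = 7.108331
APV(future premiums) = 4928 * 7.108331 = 35029.8554
V = 8879.918 - 35029.8554
= -26149.9374


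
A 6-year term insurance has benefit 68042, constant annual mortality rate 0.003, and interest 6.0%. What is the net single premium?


NSP = benefit * sum_{k=0}^{n-1} k_p_x * q * v^(k+1)
With constant q=0.003, v=0.943396
Sum = 0.014649
NSP = 68042 * 0.014649
= 996.7633


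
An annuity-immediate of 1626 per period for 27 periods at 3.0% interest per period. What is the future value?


FV = PMT * ((1+i)^n - 1) / i
= 1626 * ((1.03)^27 - 1) / 0.03
= 1626 * (2.221289 - 1) / 0.03
= 66193.8641


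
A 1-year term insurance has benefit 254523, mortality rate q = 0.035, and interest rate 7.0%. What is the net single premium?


NSP = benefit * q * v
v = 1/(1+i) = 0.934579
NSP = 254523 * 0.035 * 0.934579
= 8325.5187


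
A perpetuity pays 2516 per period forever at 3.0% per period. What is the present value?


PV = PMT / i
= 2516 / 0.03
= 83866.6667


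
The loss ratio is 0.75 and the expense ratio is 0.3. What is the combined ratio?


Combined ratio = loss ratio + expense ratio
= 0.75 + 0.3
= 1.05


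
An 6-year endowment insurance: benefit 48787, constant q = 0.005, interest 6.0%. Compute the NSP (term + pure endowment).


Term component = 1185.6204
Pure endowment = 6_p_x * v^6 * benefit = 0.970373 * 0.704961 * 48787 = 33373.9343
NSP = 34559.5547


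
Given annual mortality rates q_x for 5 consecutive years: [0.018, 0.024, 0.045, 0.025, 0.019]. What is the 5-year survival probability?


p_k = 1 - q_k for each year
Survival = product of (1 - q_k)
= 0.982 * 0.976 * 0.955 * 0.975 * 0.981
= 0.8755


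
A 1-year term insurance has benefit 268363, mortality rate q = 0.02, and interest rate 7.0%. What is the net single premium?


NSP = benefit * q * v
v = 1/(1+i) = 0.934579
NSP = 268363 * 0.02 * 0.934579
= 5016.1308


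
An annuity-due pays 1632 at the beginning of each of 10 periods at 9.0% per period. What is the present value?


PV_due = PMT * (1-(1+i)^(-n))/i * (1+i)
PV_immediate = 10473.6174
PV_due = 10473.6174 * 1.09
= 11416.2429


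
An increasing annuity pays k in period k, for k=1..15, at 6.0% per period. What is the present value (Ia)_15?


(Ia)_n = sum_{k=1}^{n} k * v^k, v = 1/(1+i)
v = 0.943396
Sum computed term by term:
(Ia)_15 = 67.2668


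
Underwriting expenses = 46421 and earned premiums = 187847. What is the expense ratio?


Expense ratio = expenses / premiums
= 46421 / 187847
= 0.2471


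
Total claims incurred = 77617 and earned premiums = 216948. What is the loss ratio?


Loss ratio = claims / premiums
= 77617 / 216948
= 0.3578


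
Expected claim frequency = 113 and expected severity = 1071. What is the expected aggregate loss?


E[S] = E[N] * E[X]
= 113 * 1071
= 121023


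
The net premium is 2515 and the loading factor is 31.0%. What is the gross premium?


Gross = net * (1 + loading)
= 2515 * (1 + 0.31)
= 2515 * 1.31
= 3294.65


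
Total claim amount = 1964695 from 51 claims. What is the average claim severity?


severity = total / number
= 1964695 / 51
= 38523.4314


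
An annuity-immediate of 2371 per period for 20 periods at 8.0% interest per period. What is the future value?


FV = PMT * ((1+i)^n - 1) / i
= 2371 * ((1.08)^20 - 1) / 0.08
= 2371 * (4.660957 - 1) / 0.08
= 108501.6174


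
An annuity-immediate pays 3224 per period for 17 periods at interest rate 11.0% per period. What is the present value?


PV = PMT * (1 - (1+i)^(-n)) / i
= 3224 * (1 - (1+0.11)^(-17)) / 0.11
= 3224 * (1 - 0.169633) / 0.11
= 3224 * 7.548794
= 24337.3131


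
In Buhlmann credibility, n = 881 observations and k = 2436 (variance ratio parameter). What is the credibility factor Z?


Z = n / (n + k)
= 881 / (881 + 2436)
= 881 / 3317
= 0.2656


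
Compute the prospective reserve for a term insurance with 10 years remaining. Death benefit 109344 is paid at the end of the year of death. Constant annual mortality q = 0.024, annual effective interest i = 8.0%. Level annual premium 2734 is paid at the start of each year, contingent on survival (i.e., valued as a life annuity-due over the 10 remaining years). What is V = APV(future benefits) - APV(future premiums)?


v = 1/(1+i) = 0.925926
APV(future benefits) per unit = sum_{k=0}^{9} k_p_x * q * v^(k+1) = 0.146932
APV(future benefits) = 109344 * 0.146932 = 16066.0988
Life annuity-due factor ä_{x:10} = sum_{k=0}^{9} k_p_x * v^k = 6.611926
APV(future premiums) = 2734 * 6.611926 = 18077.006
V = 16066.0988 - 18077.006
= -2010.9071


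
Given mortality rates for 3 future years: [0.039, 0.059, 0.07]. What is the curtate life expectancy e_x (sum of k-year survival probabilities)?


e_x = sum_{k=1}^{n} k_p_x
k_p_x values:
  1_p_x = 0.961
  2_p_x = 0.904301
  3_p_x = 0.841
e_x = 2.7063


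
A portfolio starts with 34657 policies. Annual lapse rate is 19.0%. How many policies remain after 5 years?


remaining = initial * (1 - lapse)^years
= 34657 * (1 - 0.19)^5
= 34657 * 0.348678
= 12084.1487


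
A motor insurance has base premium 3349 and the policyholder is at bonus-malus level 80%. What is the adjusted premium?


adjusted = base * BM_level / 100
= 3349 * 80 / 100
= 3349 * 0.8
= 2679.2


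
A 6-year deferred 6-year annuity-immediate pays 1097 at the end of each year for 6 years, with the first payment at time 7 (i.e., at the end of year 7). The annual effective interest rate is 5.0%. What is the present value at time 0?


PV at time 6 of the 6-year annuity-immediate:
a_n = 1097 * (1-(1+0.05)^(-6))/0.05 = 5568.0342
Discount back 6 years to time 0:
PV = 5568.0342 * (1+0.05)^(-6)
= 5568.0342 * 0.746215
= 4154.9528


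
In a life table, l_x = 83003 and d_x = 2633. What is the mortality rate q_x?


q_x = d_x / l_x
= 2633 / 83003
= 0.0317


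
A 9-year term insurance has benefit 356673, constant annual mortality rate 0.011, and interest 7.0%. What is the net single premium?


NSP = benefit * sum_{k=0}^{n-1} k_p_x * q * v^(k+1)
With constant q=0.011, v=0.934579
Sum = 0.068934
NSP = 356673 * 0.068934
= 24586.9564


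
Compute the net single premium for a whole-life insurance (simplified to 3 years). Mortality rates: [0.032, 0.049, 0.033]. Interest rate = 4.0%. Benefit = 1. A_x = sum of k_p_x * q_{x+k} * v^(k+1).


v = 0.961538
Year 0: k_p_x=1.0, q=0.032, term=0.030769
Year 1: k_p_x=0.968, q=0.049, term=0.043854
Year 2: k_p_x=0.920568, q=0.033, term=0.027007
A_x = 0.1016


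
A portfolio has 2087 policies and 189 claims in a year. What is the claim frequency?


frequency = claims / policies
= 189 / 2087
= 0.0906


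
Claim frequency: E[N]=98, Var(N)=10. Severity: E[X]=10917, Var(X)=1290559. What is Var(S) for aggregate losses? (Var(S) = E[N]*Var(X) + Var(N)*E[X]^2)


Var(S) = E[N]*Var(X) + Var(N)*E[X]^2
= 98*1290559 + 10*10917^2
= 126474782 + 1191808890
= 1.3183e+09


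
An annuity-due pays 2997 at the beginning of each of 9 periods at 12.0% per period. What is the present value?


PV_due = PMT * (1-(1+i)^(-n))/i * (1+i)
PV_immediate = 15968.7646
PV_due = 15968.7646 * 1.12
= 17885.0164


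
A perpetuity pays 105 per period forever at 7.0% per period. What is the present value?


PV = PMT / i
= 105 / 0.07
= 1500.0


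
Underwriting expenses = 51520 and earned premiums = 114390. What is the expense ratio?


Expense ratio = expenses / premiums
= 51520 / 114390
= 0.4504


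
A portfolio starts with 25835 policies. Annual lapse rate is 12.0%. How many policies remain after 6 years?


remaining = initial * (1 - lapse)^years
= 25835 * (1 - 0.12)^6
= 25835 * 0.464404
= 11997.8796


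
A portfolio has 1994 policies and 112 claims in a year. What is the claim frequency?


frequency = claims / policies
= 112 / 1994
= 0.0562


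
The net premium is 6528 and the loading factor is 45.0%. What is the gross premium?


Gross = net * (1 + loading)
= 6528 * (1 + 0.45)
= 6528 * 1.45
= 9465.6


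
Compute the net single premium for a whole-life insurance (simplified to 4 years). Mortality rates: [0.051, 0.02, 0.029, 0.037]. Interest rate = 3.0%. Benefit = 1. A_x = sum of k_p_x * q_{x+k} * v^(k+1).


v = 0.970874
Year 0: k_p_x=1.0, q=0.051, term=0.049515
Year 1: k_p_x=0.949, q=0.02, term=0.01789
Year 2: k_p_x=0.93002, q=0.029, term=0.024682
Year 3: k_p_x=0.903049, q=0.037, term=0.029687
A_x = 0.1218


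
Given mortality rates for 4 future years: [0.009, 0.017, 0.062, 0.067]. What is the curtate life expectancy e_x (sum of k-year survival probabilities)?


e_x = sum_{k=1}^{n} k_p_x
k_p_x values:
  1_p_x = 0.991
  2_p_x = 0.974153
  3_p_x = 0.913756
  4_p_x = 0.852534
e_x = 3.7314


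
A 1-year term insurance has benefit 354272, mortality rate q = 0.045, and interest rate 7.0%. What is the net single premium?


NSP = benefit * q * v
v = 1/(1+i) = 0.934579
NSP = 354272 * 0.045 * 0.934579
= 14899.2897


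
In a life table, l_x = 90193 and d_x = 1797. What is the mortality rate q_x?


q_x = d_x / l_x
= 1797 / 90193
= 0.0199


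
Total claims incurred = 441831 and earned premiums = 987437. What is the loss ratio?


Loss ratio = claims / premiums
= 441831 / 987437
= 0.4475


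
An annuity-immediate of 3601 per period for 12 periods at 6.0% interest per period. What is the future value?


FV = PMT * ((1+i)^n - 1) / i
= 3601 * ((1.06)^12 - 1) / 0.06
= 3601 * (2.012196 - 1) / 0.06
= 60748.6583


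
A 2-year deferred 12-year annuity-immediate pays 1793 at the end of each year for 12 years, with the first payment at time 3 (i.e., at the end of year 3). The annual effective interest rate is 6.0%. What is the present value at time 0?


PV at time 2 of the 12-year annuity-immediate:
a_n = 1793 * (1-(1+0.06)^(-12))/0.06 = 15032.2322
Discount back 2 years to time 0:
PV = 15032.2322 * (1+0.06)^(-2)
= 15032.2322 * 0.889996
= 13378.6331


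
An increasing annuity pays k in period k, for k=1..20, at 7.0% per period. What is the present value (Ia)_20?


(Ia)_n = sum_{k=1}^{n} k * v^k, v = 1/(1+i)
v = 0.934579
Sum computed term by term:
(Ia)_20 = 88.1031


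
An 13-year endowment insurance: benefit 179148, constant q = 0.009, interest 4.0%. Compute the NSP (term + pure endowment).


Term component = 15334.3006
Pure endowment = 13_p_x * v^13 * benefit = 0.889114 * 0.600574 * 179148 = 95661.2522
NSP = 110995.5528


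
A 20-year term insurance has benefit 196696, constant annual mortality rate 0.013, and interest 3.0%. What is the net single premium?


NSP = benefit * sum_{k=0}^{n-1} k_p_x * q * v^(k+1)
With constant q=0.013, v=0.970874
Sum = 0.173479
NSP = 196696 * 0.173479
= 34122.5929


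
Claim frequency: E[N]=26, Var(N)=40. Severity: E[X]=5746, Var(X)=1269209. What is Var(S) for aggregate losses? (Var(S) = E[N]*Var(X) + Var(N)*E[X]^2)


Var(S) = E[N]*Var(X) + Var(N)*E[X]^2
= 26*1269209 + 40*5746^2
= 32999434 + 1320660640
= 1.3537e+09


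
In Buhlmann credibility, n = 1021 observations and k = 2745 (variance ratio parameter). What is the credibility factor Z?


Z = n / (n + k)
= 1021 / (1021 + 2745)
= 1021 / 3766
= 0.2711


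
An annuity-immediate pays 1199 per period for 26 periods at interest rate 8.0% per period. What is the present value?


PV = PMT * (1 - (1+i)^(-n)) / i
= 1199 * (1 - (1+0.08)^(-26)) / 0.08
= 1199 * (1 - 0.135202) / 0.08
= 1199 * 10.809978
= 12961.1636


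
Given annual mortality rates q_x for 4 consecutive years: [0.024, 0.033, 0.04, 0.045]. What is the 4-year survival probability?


p_k = 1 - q_k for each year
Survival = product of (1 - q_k)
= 0.976 * 0.967 * 0.96 * 0.955
= 0.8653


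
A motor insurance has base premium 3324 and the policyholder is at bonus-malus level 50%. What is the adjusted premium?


adjusted = base * BM_level / 100
= 3324 * 50 / 100
= 3324 * 0.5
= 1662.0


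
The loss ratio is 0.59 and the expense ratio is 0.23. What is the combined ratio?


Combined ratio = loss ratio + expense ratio
= 0.59 + 0.23
= 0.82


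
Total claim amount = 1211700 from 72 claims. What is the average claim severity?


severity = total / number
= 1211700 / 72
= 16829.1667


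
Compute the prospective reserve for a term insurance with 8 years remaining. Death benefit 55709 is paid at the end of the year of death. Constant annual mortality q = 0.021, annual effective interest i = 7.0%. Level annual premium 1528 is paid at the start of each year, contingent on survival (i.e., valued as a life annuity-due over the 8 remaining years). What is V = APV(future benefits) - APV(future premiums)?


v = 1/(1+i) = 0.934579
APV(future benefits) per unit = sum_{k=0}^{7} k_p_x * q * v^(k+1) = 0.117433
APV(future benefits) = 55709 * 0.117433 = 6542.0685
Life annuity-due factor ä_{x:8} = sum_{k=0}^{7} k_p_x * v^k = 5.983485
APV(future premiums) = 1528 * 5.983485 = 9142.765
V = 6542.0685 - 9142.765
= -2600.6966


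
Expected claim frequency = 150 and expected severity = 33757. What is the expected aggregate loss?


E[S] = E[N] * E[X]
= 150 * 33757
= 5.0636e+06


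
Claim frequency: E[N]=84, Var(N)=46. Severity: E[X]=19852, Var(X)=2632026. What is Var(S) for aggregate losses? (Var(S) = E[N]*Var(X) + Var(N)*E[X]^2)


Var(S) = E[N]*Var(X) + Var(N)*E[X]^2
= 84*2632026 + 46*19852^2
= 221090184 + 18128687584
= 1.8350e+10


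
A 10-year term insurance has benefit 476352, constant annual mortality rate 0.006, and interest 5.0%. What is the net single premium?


NSP = benefit * sum_{k=0}^{n-1} k_p_x * q * v^(k+1)
With constant q=0.006, v=0.952381
Sum = 0.045208
NSP = 476352 * 0.045208
= 21534.9935


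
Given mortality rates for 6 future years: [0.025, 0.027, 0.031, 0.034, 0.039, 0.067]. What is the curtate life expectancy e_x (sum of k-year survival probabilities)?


e_x = sum_{k=1}^{n} k_p_x
k_p_x values:
  1_p_x = 0.975
  2_p_x = 0.948675
  3_p_x = 0.919266
  4_p_x = 0.888011
  5_p_x = 0.853379
  6_p_x = 0.796202
e_x = 5.3805


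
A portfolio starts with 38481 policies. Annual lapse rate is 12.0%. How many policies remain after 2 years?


remaining = initial * (1 - lapse)^years
= 38481 * (1 - 0.12)^2
= 38481 * 0.7744
= 29799.6864


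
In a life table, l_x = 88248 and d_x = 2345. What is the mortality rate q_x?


q_x = d_x / l_x
= 2345 / 88248
= 0.0266


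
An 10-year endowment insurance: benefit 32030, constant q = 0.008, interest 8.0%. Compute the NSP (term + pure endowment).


Term component = 1667.1791
Pure endowment = 10_p_x * v^10 * benefit = 0.922819 * 0.463193 * 32030 = 13691.0295
NSP = 15358.2086


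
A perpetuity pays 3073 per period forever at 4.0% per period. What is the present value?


PV = PMT / i
= 3073 / 0.04
= 76825.0


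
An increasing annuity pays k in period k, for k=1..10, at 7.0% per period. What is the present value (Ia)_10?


(Ia)_n = sum_{k=1}^{n} k * v^k, v = 1/(1+i)
v = 0.934579
Sum computed term by term:
(Ia)_10 = 34.7391


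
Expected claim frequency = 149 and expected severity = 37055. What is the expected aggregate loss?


E[S] = E[N] * E[X]
= 149 * 37055
= 5.5212e+06


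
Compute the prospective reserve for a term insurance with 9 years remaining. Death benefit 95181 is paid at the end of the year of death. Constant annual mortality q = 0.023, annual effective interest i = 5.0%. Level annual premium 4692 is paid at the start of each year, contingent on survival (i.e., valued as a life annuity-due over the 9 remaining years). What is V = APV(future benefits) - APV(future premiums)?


v = 1/(1+i) = 0.952381
APV(future benefits) per unit = sum_{k=0}^{8} k_p_x * q * v^(k+1) = 0.150346
APV(future benefits) = 95181 * 0.150346 = 14310.1025
Life annuity-due factor ä_{x:9} = sum_{k=0}^{8} k_p_x * v^k = 6.863631
APV(future premiums) = 4692 * 6.863631 = 32204.1578
V = 14310.1025 - 32204.1578
= -17894.0554


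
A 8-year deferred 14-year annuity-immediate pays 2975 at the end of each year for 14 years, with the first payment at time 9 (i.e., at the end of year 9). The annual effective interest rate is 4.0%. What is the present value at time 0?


PV at time 8 of the 14-year annuity-immediate:
a_n = 2975 * (1-(1+0.04)^(-14))/0.04 = 31425.2907
Discount back 8 years to time 0:
PV = 31425.2907 * (1+0.04)^(-8)
= 31425.2907 * 0.73069
= 22962.1521


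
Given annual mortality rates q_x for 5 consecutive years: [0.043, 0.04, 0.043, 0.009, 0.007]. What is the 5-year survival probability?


p_k = 1 - q_k for each year
Survival = product of (1 - q_k)
= 0.957 * 0.96 * 0.957 * 0.991 * 0.993
= 0.8652


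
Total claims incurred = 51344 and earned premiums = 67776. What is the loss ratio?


Loss ratio = claims / premiums
= 51344 / 67776
= 0.7576


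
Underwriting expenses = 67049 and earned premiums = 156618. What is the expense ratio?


Expense ratio = expenses / premiums
= 67049 / 156618
= 0.4281


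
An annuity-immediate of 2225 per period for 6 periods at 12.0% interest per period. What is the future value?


FV = PMT * ((1+i)^n - 1) / i
= 2225 * ((1.12)^6 - 1) / 0.12
= 2225 * (1.973823 - 1) / 0.12
= 18056.2956


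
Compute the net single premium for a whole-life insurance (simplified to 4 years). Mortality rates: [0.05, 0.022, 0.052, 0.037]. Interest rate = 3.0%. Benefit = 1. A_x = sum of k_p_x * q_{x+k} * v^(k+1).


v = 0.970874
Year 0: k_p_x=1.0, q=0.05, term=0.048544
Year 1: k_p_x=0.95, q=0.022, term=0.0197
Year 2: k_p_x=0.9291, q=0.052, term=0.044213
Year 3: k_p_x=0.880787, q=0.037, term=0.028955
A_x = 0.1414


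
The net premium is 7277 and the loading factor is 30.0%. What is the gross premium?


Gross = net * (1 + loading)
= 7277 * (1 + 0.3)
= 7277 * 1.3
= 9460.1


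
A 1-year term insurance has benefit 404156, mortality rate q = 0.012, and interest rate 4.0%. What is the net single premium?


NSP = benefit * q * v
v = 1/(1+i) = 0.961538
NSP = 404156 * 0.012 * 0.961538
= 4663.3385


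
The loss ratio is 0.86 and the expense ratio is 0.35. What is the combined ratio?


Combined ratio = loss ratio + expense ratio
= 0.86 + 0.35
= 1.21


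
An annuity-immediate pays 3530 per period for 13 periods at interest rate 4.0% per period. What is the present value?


PV = PMT * (1 - (1+i)^(-n)) / i
= 3530 * (1 - (1+0.04)^(-13)) / 0.04
= 3530 * (1 - 0.600574) / 0.04
= 3530 * 9.985648
= 35249.3369


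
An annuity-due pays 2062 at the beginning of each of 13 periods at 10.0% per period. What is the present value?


PV_due = PMT * (1-(1+i)^(-n))/i * (1+i)
PV_immediate = 14647.1205
PV_due = 14647.1205 * 1.1
= 16111.8325


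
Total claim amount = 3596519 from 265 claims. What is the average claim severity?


severity = total / number
= 3596519 / 265
= 13571.7698


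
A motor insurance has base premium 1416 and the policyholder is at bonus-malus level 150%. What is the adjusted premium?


adjusted = base * BM_level / 100
= 1416 * 150 / 100
= 1416 * 1.5
= 2124.0


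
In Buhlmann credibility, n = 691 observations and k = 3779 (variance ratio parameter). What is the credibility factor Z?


Z = n / (n + k)
= 691 / (691 + 3779)
= 691 / 4470
= 0.1546


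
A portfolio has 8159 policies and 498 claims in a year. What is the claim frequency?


frequency = claims / policies
= 498 / 8159
= 0.061


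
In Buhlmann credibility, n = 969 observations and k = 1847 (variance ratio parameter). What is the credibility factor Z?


Z = n / (n + k)
= 969 / (969 + 1847)
= 969 / 2816
= 0.3441


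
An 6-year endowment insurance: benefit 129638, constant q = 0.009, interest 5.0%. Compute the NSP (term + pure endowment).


Term component = 5797.8058
Pure endowment = 6_p_x * v^6 * benefit = 0.947201 * 0.746215 * 129638 = 91630.1621
NSP = 97427.9679


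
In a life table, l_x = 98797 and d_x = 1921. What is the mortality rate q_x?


q_x = d_x / l_x
= 1921 / 98797
= 0.0194


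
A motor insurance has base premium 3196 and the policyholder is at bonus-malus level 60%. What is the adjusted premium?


adjusted = base * BM_level / 100
= 3196 * 60 / 100
= 3196 * 0.6
= 1917.6


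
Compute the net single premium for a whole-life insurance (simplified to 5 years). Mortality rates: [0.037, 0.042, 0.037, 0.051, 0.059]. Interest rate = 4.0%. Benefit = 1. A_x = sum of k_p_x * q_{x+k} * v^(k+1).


v = 0.961538
Year 0: k_p_x=1.0, q=0.037, term=0.035577
Year 1: k_p_x=0.963, q=0.042, term=0.037395
Year 2: k_p_x=0.922554, q=0.037, term=0.030345
Year 3: k_p_x=0.88842, q=0.051, term=0.038731
Year 4: k_p_x=0.84311, q=0.059, term=0.040886
A_x = 0.1829


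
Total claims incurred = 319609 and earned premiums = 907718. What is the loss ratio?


Loss ratio = claims / premiums
= 319609 / 907718
= 0.3521


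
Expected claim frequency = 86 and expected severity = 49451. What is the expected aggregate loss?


E[S] = E[N] * E[X]
= 86 * 49451
= 4.2528e+06


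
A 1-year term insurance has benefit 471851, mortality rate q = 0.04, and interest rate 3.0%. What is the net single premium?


NSP = benefit * q * v
v = 1/(1+i) = 0.970874
NSP = 471851 * 0.04 * 0.970874
= 18324.3107


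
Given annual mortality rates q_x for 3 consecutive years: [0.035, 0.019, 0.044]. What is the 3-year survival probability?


p_k = 1 - q_k for each year
Survival = product of (1 - q_k)
= 0.965 * 0.981 * 0.956
= 0.905


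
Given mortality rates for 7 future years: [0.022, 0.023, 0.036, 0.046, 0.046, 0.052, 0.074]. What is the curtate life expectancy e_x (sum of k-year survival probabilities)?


e_x = sum_{k=1}^{n} k_p_x
k_p_x values:
  1_p_x = 0.978
  2_p_x = 0.955506
  3_p_x = 0.921108
  4_p_x = 0.878737
  5_p_x = 0.838315
  6_p_x = 0.794723
  7_p_x = 0.735913
e_x = 6.1023


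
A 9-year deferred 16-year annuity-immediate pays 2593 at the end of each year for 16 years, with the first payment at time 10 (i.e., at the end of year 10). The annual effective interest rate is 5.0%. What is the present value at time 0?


PV at time 9 of the 16-year annuity-immediate:
a_n = 2593 * (1-(1+0.05)^(-16))/0.05 = 28102.3365
Discount back 9 years to time 0:
PV = 28102.3365 * (1+0.05)^(-9)
= 28102.3365 * 0.644609
= 18115.0167


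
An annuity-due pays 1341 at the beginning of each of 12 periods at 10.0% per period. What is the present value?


PV_due = PMT * (1-(1+i)^(-n))/i * (1+i)
PV_immediate = 9137.1607
PV_due = 9137.1607 * 1.1
= 10050.8768


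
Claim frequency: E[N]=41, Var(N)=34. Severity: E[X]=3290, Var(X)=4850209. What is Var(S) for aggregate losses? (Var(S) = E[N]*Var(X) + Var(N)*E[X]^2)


Var(S) = E[N]*Var(X) + Var(N)*E[X]^2
= 41*4850209 + 34*3290^2
= 198858569 + 368019400
= 5.6688e+08


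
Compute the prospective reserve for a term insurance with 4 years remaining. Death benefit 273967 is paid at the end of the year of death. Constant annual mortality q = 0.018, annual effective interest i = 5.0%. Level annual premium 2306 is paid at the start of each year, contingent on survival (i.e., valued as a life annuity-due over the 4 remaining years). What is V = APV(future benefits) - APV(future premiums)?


v = 1/(1+i) = 0.952381
APV(future benefits) per unit = sum_{k=0}^{3} k_p_x * q * v^(k+1) = 0.062193
APV(future benefits) = 273967 * 0.062193 = 17038.8689
Life annuity-due factor ä_{x:4} = sum_{k=0}^{3} k_p_x * v^k = 3.627933
APV(future premiums) = 2306 * 3.627933 = 8366.0144
V = 17038.8689 - 8366.0144
= 8672.8546


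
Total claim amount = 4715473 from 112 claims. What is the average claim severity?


severity = total / number
= 4715473 / 112
= 42102.4375


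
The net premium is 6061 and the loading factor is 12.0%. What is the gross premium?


Gross = net * (1 + loading)
= 6061 * (1 + 0.12)
= 6061 * 1.12
= 6788.32


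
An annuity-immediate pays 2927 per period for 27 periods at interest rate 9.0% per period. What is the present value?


PV = PMT * (1 - (1+i)^(-n)) / i
= 2927 * (1 - (1+0.09)^(-27)) / 0.09
= 2927 * (1 - 0.097608) / 0.09
= 2927 * 10.02658
= 29347.7994


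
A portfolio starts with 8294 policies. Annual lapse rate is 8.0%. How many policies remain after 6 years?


remaining = initial * (1 - lapse)^years
= 8294 * (1 - 0.08)^6
= 8294 * 0.606355
= 5029.1084


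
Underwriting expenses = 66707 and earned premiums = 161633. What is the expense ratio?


Expense ratio = expenses / premiums
= 66707 / 161633
= 0.4127


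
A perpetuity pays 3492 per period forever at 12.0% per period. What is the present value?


PV = PMT / i
= 3492 / 0.12
= 29100.0


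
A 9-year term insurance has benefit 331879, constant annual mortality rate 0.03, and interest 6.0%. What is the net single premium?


NSP = benefit * sum_{k=0}^{n-1} k_p_x * q * v^(k+1)
With constant q=0.03, v=0.943396
Sum = 0.18334
NSP = 331879 * 0.18334
= 60846.7406


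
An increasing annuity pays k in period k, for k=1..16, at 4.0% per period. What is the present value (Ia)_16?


(Ia)_n = sum_{k=1}^{n} k * v^k, v = 1/(1+i)
v = 0.961538
Sum computed term by term:
(Ia)_16 = 89.3964


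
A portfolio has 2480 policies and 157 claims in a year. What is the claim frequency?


frequency = claims / policies
= 157 / 2480
= 0.0633


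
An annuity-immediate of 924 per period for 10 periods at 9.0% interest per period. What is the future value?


FV = PMT * ((1+i)^n - 1) / i
= 924 * ((1.09)^10 - 1) / 0.09
= 924 * (2.367364 - 1) / 0.09
= 14038.2671


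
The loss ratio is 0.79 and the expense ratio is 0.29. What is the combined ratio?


Combined ratio = loss ratio + expense ratio
= 0.79 + 0.29
= 1.08


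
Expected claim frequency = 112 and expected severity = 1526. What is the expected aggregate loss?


E[S] = E[N] * E[X]
= 112 * 1526
= 170912


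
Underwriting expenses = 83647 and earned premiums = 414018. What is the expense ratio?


Expense ratio = expenses / premiums
= 83647 / 414018
= 0.202


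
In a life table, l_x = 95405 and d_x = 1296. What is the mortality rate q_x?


q_x = d_x / l_x
= 1296 / 95405
= 0.0136


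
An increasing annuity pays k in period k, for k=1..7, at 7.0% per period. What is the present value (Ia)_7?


(Ia)_n = sum_{k=1}^{n} k * v^k, v = 1/(1+i)
v = 0.934579
Sum computed term by term:
(Ia)_7 = 20.1042


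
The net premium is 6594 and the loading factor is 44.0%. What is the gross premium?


Gross = net * (1 + loading)
= 6594 * (1 + 0.44)
= 6594 * 1.44
= 9495.36


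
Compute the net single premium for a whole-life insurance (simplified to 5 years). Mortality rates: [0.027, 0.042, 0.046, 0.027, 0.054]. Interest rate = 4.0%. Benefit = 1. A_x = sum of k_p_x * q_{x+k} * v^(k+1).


v = 0.961538
Year 0: k_p_x=1.0, q=0.027, term=0.025962
Year 1: k_p_x=0.973, q=0.042, term=0.037783
Year 2: k_p_x=0.932134, q=0.046, term=0.038119
Year 3: k_p_x=0.889256, q=0.027, term=0.020524
Year 4: k_p_x=0.865246, q=0.054, term=0.038403
A_x = 0.1608


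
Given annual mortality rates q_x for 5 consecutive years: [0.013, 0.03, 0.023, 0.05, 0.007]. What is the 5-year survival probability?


p_k = 1 - q_k for each year
Survival = product of (1 - q_k)
= 0.987 * 0.97 * 0.977 * 0.95 * 0.993
= 0.8824


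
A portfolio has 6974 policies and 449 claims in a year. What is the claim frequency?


frequency = claims / policies
= 449 / 6974
= 0.0644


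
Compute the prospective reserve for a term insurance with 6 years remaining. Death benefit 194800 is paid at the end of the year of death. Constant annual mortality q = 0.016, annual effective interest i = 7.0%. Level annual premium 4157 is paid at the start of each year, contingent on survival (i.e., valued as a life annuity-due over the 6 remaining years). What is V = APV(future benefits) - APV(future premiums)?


v = 1/(1+i) = 0.934579
APV(future benefits) per unit = sum_{k=0}^{5} k_p_x * q * v^(k+1) = 0.073511
APV(future benefits) = 194800 * 0.073511 = 14319.9496
Life annuity-due factor ä_{x:6} = sum_{k=0}^{5} k_p_x * v^k = 4.91605
APV(future premiums) = 4157 * 4.91605 = 20436.0217
V = 14319.9496 - 20436.0217
= -6116.0721


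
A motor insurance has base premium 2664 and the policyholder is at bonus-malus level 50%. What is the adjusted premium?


adjusted = base * BM_level / 100
= 2664 * 50 / 100
= 2664 * 0.5
= 1332.0


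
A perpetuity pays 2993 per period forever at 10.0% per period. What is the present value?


PV = PMT / i
= 2993 / 0.1
= 29930.0


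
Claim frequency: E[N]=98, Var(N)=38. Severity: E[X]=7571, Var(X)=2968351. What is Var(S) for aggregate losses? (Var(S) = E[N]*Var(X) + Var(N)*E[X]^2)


Var(S) = E[N]*Var(X) + Var(N)*E[X]^2
= 98*2968351 + 38*7571^2
= 290898398 + 2178161558
= 2.4691e+09


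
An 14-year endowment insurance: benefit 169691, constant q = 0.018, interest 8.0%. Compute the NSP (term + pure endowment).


Term component = 22938.9918
Pure endowment = 14_p_x * v^14 * benefit = 0.775463 * 0.340461 * 169691 = 44800.9333
NSP = 67739.9251


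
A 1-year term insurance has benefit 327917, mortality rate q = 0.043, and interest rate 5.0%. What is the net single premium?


NSP = benefit * q * v
v = 1/(1+i) = 0.952381
NSP = 327917 * 0.043 * 0.952381
= 13428.9819


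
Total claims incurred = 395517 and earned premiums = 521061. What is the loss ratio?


Loss ratio = claims / premiums
= 395517 / 521061
= 0.7591


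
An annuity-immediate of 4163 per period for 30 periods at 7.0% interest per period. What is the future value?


FV = PMT * ((1+i)^n - 1) / i
= 4163 * ((1.07)^30 - 1) / 0.07
= 4163 * (7.612255 - 1) / 0.07
= 393240.2535
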